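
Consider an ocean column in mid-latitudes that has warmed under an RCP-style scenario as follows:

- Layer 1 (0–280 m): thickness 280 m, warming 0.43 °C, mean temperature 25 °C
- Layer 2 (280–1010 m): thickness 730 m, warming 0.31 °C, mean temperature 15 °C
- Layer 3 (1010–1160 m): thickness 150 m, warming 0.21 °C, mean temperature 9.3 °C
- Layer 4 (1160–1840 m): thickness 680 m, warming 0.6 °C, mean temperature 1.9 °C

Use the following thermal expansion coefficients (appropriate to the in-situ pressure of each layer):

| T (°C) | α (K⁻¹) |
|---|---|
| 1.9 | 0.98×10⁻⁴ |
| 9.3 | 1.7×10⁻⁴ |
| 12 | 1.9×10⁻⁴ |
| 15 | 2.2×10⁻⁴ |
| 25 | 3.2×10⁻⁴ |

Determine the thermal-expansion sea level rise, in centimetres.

about 13.4 cm

Layer 1 at 25 °C → α = 3.2×10⁻⁴ K⁻¹
Layer 2 at 15 °C → α = 2.2×10⁻⁴ K⁻¹
Layer 3 at 9.3 °C → α = 1.7×10⁻⁴ K⁻¹
Layer 4 at 1.9 °C → α = 0.98×10⁻⁴ K⁻¹
3.2×10⁻⁴ × 0.43 × 280 = 0.038528 m
0.31 × 2.2×10⁻⁴ × 730 = 0.049786 m
1010–1160 m: 150 × 0.21 × 1.7×10⁻⁴ = 0.005355 m
680 × 0.6 × 0.98×10⁻⁴ = 0.039984 m
Δh = 0.038528 + 0.049786 + 0.005355 + 0.039984 = 0.133653 m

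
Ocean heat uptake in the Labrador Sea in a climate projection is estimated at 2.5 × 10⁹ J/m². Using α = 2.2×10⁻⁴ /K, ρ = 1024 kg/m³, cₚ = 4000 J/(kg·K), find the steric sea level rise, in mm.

Δh ≈ 134 mm

Δh = αQ/(ρcₚ) = 2.2×10⁻⁴ × 2.5×10⁹ / (1024 × 4000) ≈ 0.13428 m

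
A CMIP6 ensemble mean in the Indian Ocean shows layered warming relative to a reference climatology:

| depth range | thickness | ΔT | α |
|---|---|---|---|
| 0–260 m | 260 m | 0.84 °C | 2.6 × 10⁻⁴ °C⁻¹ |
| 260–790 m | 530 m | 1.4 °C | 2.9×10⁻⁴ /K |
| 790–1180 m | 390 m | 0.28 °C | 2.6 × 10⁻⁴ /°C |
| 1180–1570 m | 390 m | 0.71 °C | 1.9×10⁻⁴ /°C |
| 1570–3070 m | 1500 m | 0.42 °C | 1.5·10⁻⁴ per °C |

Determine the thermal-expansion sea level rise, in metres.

0.447 m of thermosteric rise

Layer 1: 260 × 2.6×10⁻⁴ × 0.84 = 0.056784 m
1.4 × 2.9×10⁻⁴ × 530 = 0.21518 m
0.28 × 390 × 2.6×10⁻⁴ = 0.028392 m
1180–1570 m: 1.9×10⁻⁴ × 390 × 0.71 = 0.052611 m
Layer 5: 0.42 × 1.5×10⁻⁴ × 1500 = 0.09450 m
Δh = 0.056784 + 0.21518 + 0.028392 + 0.052611 + 0.09450 = 0.447467 m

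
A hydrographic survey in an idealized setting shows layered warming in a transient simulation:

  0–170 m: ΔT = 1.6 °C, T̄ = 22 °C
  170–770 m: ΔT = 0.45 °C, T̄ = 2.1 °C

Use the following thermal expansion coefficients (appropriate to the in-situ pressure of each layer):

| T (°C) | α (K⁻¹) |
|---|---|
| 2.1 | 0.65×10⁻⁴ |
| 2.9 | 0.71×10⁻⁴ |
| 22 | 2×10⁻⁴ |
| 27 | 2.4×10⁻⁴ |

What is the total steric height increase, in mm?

Layer 1 at 22 °C → α = 2×10⁻⁴ K⁻¹
Layer 2 at 2.1 °C → α = 0.65×10⁻⁴ K⁻¹
Layer 1: 170 × 1.6 × 2×10⁻⁴ = 0.05440 m
Layer 2: 600 × 0.45 × 0.65×10⁻⁴ = 0.01755 m
Δh = 0.05440 + 0.01755 = 0.07195 m

Δh = 72.0 mm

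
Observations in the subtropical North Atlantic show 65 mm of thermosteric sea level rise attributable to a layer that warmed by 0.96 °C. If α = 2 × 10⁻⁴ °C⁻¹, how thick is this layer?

H = Δh/(αΔT) = 0.065 / (2×10⁻⁴ × 0.96) ≈ 338.5 m

340 m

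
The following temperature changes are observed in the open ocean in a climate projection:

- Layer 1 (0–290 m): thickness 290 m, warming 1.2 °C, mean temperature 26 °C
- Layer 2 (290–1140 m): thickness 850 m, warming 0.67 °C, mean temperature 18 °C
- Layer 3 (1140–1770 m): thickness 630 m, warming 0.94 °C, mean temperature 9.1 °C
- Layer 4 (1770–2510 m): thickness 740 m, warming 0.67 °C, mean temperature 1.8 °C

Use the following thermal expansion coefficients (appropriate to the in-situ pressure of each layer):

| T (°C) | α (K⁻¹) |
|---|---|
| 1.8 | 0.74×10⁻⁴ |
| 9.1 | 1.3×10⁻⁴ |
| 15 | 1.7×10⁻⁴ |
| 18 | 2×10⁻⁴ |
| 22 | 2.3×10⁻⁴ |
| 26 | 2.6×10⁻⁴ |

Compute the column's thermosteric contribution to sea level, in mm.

Layer 1 at 26 °C → α = 2.6×10⁻⁴ K⁻¹
Layer 2 at 18 °C → α = 2×10⁻⁴ K⁻¹
Layer 3 at 9.1 °C → α = 1.3×10⁻⁴ K⁻¹
Layer 4 at 1.8 °C → α = 0.74×10⁻⁴ K⁻¹
1.2 × 2.6×10⁻⁴ × 290 = 0.09048 m
2×10⁻⁴ × 850 × 0.67 = 0.11390 m
1140–1770 m: 1.3×10⁻⁴ × 0.94 × 630 = 0.076986 m
740 × 0.74×10⁻⁴ × 0.67 = 0.0366892 m
Δh = 0.09048 + 0.11390 + 0.076986 + 0.0366892 = 0.3180552 m

318 mm of thermosteric rise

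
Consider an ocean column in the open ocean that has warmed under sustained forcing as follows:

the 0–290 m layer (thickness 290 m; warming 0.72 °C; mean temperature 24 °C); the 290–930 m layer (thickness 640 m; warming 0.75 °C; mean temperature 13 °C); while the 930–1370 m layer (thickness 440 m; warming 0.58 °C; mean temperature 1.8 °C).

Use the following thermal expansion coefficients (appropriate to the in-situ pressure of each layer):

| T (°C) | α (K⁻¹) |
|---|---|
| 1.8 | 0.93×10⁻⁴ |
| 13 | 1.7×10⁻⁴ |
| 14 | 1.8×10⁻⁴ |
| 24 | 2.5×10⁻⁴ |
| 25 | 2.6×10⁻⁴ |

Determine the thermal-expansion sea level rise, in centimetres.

Layer 1 at 24 °C → α = 2.5×10⁻⁴ K⁻¹
Layer 2 at 13 °C → α = 1.7×10⁻⁴ K⁻¹
Layer 3 at 1.8 °C → α = 0.93×10⁻⁴ K⁻¹
2.5×10⁻⁴ × 290 × 0.72 = 0.05220 m
Layer 2: 640 × 1.7×10⁻⁴ × 0.75 = 0.08160 m
0.58 × 0.93×10⁻⁴ × 440 = 0.0237336 m
Δh = 0.05220 + 0.08160 + 0.0237336 = 0.1575336 m

Δh = 16 cm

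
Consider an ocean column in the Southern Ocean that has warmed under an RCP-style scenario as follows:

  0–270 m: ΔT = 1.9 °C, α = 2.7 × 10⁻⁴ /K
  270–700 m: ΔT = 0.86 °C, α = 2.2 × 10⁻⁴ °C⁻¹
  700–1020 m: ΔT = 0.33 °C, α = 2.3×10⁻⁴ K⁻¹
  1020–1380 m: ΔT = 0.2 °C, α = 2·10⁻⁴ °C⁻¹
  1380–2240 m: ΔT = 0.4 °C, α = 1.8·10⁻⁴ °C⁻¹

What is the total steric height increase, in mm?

Layer 1: 2.7×10⁻⁴ × 1.9 × 270 = 0.13851 m
Layer 2: 0.86 × 2.2×10⁻⁴ × 430 = 0.081356 m
Layer 3: 320 × 2.3×10⁻⁴ × 0.33 = 0.024288 m
Layer 4: 0.2 × 2×10⁻⁴ × 360 = 0.01440 m
860 × 1.8×10⁻⁴ × 0.4 = 0.06192 m
Δh = 0.13851 + 0.081356 + 0.024288 + 0.01440 + 0.06192 = 0.320474 m

320 mm of thermosteric rise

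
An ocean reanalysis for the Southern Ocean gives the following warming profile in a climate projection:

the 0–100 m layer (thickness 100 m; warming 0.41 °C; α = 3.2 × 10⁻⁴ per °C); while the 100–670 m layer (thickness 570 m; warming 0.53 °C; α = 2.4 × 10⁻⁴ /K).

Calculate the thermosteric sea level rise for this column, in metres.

0.0856 m

0–100 m: 3.2×10⁻⁴ × 100 × 0.41 = 0.01312 m
100–670 m: 570 × 2.4×10⁻⁴ × 0.53 = 0.072504 m
Δh = 0.01312 + 0.072504 = 0.085624 m ≈ 0.0856 m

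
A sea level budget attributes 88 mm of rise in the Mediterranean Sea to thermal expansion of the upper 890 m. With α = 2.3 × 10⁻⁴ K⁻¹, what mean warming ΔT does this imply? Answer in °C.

ΔT = Δh/(αH) = 0.088 / (2.3×10⁻⁴ × 890) ≈ 0.4299 °C

0.43 °C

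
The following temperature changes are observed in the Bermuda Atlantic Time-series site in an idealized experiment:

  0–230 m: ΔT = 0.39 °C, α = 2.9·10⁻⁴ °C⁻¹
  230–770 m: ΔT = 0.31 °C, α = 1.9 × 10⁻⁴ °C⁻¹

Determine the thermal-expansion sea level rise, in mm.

about 57.8 mm

Layer 1: 0.39 × 2.9×10⁻⁴ × 230 = 0.026013 m
Layer 2: 540 × 1.9×10⁻⁴ × 0.31 = 0.031806 m
Δh = 0.026013 + 0.031806 = 0.057819 m ≈ 57.8 mm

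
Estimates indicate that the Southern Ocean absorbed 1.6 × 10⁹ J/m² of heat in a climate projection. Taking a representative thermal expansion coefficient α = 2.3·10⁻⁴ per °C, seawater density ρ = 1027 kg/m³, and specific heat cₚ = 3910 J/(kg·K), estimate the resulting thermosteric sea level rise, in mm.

about 92 mm

Δh = αQ/(ρcₚ) = 2.3×10⁻⁴ × 1.6×10⁹ / (1027 × 3910) ≈ 0.091643 m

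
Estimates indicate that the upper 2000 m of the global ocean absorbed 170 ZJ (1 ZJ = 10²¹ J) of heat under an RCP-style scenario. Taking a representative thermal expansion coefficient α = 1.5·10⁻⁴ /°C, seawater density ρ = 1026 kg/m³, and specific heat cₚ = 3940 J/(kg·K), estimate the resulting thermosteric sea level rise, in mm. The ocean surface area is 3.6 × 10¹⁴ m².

Per unit area: Q = 170×10²¹ / (3.6×10¹⁴) ≈ 4.722×10⁸ J/m²
Δh = αQ/(ρcₚ) = 1.5×10⁻⁴ × 4.722×10⁸ / (1026 × 3940) ≈ 0.017522 m

17.5 mm of thermosteric rise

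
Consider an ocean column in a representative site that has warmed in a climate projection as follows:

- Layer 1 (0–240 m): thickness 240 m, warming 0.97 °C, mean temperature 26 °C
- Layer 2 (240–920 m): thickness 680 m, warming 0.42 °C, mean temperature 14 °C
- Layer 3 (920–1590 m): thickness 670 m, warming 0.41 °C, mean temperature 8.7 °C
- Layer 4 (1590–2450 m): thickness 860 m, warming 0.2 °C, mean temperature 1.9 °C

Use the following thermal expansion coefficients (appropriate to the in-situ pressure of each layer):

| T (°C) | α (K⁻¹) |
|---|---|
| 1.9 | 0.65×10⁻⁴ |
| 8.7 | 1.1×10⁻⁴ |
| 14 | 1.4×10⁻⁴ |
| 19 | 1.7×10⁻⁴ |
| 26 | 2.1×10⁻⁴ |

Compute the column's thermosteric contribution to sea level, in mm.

Δh = 130 mm

Layer 1 at 26 °C → α = 2.1×10⁻⁴ K⁻¹
Layer 2 at 14 °C → α = 1.4×10⁻⁴ K⁻¹
Layer 3 at 8.7 °C → α = 1.1×10⁻⁴ K⁻¹
Layer 4 at 1.9 °C → α = 0.65×10⁻⁴ K⁻¹
Layer 1: 2.1×10⁻⁴ × 0.97 × 240 = 0.048888 m
680 × 0.42 × 1.4×10⁻⁴ = 0.039984 m
Layer 3: 670 × 0.41 × 1.1×10⁻⁴ = 0.030217 m
1590–2450 m: 0.2 × 0.65×10⁻⁴ × 860 = 0.01118 m
Δh = 0.048888 + 0.039984 + 0.030217 + 0.01118 = 0.130269 m ≈ 130 mm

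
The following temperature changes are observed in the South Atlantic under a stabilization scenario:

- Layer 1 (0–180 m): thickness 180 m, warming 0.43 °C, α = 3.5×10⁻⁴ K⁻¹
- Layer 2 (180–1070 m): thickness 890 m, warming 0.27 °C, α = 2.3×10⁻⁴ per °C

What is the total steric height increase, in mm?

0–180 m: 3.5×10⁻⁴ × 180 × 0.43 = 0.02709 m
Layer 2: 890 × 0.27 × 2.3×10⁻⁴ = 0.055269 m
Δh = 0.02709 + 0.055269 = 0.082359 m ≈ 82.4 mm

82.4 mm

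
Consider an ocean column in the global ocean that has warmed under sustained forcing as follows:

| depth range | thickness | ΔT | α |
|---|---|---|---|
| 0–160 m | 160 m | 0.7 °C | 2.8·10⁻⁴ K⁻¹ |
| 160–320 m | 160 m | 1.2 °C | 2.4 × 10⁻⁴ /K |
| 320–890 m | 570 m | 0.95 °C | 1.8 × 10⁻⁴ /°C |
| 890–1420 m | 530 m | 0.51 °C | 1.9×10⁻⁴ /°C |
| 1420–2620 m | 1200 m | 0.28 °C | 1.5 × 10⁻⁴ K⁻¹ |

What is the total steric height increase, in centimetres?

about 27.7 cm

0–160 m: 160 × 2.8×10⁻⁴ × 0.7 = 0.03136 m
160 × 1.2 × 2.4×10⁻⁴ = 0.04608 m
320–890 m: 1.8×10⁻⁴ × 0.95 × 570 = 0.09747 m
Layer 4: 530 × 0.51 × 1.9×10⁻⁴ = 0.051357 m
1420–2620 m: 0.28 × 1200 × 1.5×10⁻⁴ = 0.05040 m
Δh = 0.03136 + 0.04608 + 0.09747 + 0.051357 + 0.05040 = 0.276667 m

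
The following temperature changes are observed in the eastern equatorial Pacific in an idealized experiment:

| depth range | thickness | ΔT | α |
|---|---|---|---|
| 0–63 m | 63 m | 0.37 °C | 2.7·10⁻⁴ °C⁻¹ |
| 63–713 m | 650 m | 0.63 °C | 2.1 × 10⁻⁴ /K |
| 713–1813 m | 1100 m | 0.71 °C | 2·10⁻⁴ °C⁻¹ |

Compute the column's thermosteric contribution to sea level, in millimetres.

63 × 2.7×10⁻⁴ × 0.37 = 0.0062937 m
63–713 m: 650 × 2.1×10⁻⁴ × 0.63 = 0.085995 m
Layer 3: 2×10⁻⁴ × 1100 × 0.71 = 0.15620 m
Δh = 0.0062937 + 0.085995 + 0.15620 = 0.2484887 m

248 mm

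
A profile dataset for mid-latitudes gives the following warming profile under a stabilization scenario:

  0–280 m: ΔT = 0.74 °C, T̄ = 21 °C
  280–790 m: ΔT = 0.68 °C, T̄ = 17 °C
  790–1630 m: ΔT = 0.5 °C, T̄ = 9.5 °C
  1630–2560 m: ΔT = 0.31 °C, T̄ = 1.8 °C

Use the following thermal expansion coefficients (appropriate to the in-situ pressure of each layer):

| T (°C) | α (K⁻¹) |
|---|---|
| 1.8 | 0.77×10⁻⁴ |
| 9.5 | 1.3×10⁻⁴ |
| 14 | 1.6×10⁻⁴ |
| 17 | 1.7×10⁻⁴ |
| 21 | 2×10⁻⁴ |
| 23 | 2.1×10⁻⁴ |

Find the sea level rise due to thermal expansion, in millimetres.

Layer 1 at 21 °C → α = 2×10⁻⁴ K⁻¹
Layer 2 at 17 °C → α = 1.7×10⁻⁴ K⁻¹
Layer 3 at 9.5 °C → α = 1.3×10⁻⁴ K⁻¹
Layer 4 at 1.8 °C → α = 0.77×10⁻⁴ K⁻¹
Layer 1: 0.74 × 2×10⁻⁴ × 280 = 0.04144 m
510 × 0.68 × 1.7×10⁻⁴ = 0.058956 m
Layer 3: 840 × 1.3×10⁻⁴ × 0.5 = 0.05460 m
1630–2560 m: 930 × 0.31 × 0.77×10⁻⁴ = 0.0221991 m
Δh = 0.04144 + 0.058956 + 0.05460 + 0.0221991 = 0.1771951 m

177 mm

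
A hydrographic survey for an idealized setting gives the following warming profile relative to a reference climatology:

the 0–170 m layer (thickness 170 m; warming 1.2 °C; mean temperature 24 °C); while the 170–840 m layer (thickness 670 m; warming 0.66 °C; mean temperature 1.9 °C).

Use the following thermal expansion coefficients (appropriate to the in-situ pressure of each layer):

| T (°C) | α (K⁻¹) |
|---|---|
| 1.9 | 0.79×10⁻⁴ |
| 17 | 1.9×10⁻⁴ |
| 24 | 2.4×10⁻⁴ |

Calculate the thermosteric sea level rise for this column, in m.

Δh ≈ 0.0839 m

Layer 1 at 24 °C → α = 2.4×10⁻⁴ K⁻¹
Layer 2 at 1.9 °C → α = 0.79×10⁻⁴ K⁻¹
0–170 m: 170 × 1.2 × 2.4×10⁻⁴ = 0.04896 m
Layer 2: 670 × 0.79×10⁻⁴ × 0.66 = 0.0349338 m
Δh = 0.04896 + 0.0349338 = 0.0838938 m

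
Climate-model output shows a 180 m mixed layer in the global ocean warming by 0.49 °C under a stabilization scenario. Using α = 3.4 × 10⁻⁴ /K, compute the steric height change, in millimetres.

Δh = αΔT·H = 3.4×10⁻⁴ × 0.49 × 180 = 0.029988 m

30 mm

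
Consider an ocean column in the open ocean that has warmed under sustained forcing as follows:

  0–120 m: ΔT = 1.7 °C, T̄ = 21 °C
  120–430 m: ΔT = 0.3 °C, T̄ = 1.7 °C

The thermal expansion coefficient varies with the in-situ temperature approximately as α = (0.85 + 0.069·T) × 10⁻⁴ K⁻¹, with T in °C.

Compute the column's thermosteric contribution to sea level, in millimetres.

about 55.9 mm

Layer 1: α = (0.85 + 0.069×21)×10⁻⁴ = 2.299×10⁻⁴ K⁻¹
Layer 2: α = (0.85 + 0.069×1.7)×10⁻⁴ = 0.9673×10⁻⁴ K⁻¹
Layer 1: 1.7 × 2.299×10⁻⁴ × 120 = 0.0468996 m
120–430 m: 0.3 × 310 × 0.9673×10⁻⁴ = 0.00899589 m
Δh = 0.0468996 + 0.00899589 = 0.05589549 m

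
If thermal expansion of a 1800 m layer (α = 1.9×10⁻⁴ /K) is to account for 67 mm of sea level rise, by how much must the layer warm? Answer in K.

0.196 K

ΔT = Δh/(αH) = 0.067 / (1.9×10⁻⁴ × 1800) ≈ 0.1959 K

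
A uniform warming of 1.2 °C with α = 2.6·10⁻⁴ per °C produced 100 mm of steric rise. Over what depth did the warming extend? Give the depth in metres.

321 m

H = Δh/(αΔT) = 0.1 / (2.6×10⁻⁴ × 1.2) ≈ 320.5 m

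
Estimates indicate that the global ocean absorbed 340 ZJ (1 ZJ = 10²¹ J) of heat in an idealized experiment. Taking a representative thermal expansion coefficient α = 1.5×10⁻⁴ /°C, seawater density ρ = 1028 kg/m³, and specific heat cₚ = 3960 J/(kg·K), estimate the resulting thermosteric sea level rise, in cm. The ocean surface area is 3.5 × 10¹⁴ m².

3.58 cm of thermosteric rise

Per unit area: Q = 340×10²¹ / (3.5×10¹⁴) ≈ 9.714×10⁸ J/m²
Δh = αQ/(ρcₚ) = 1.5×10⁻⁴ × 9.714×10⁸ / (1028 × 3960) ≈ 0.035793 m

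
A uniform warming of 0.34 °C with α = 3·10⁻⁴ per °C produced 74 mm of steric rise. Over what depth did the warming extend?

H ≈ 730 m

H = Δh/(αΔT) = 0.074 / (3×10⁻⁴ × 0.34) ≈ 725.5 m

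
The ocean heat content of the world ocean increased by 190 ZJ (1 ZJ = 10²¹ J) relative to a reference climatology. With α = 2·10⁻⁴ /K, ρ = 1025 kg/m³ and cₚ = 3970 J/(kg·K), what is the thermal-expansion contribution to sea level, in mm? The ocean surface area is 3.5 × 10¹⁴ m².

Per unit area: Q = 190×10²¹ / (3.5×10¹⁴) ≈ 5.429×10⁸ J/m²
Δh = αQ/(ρcₚ) = 2×10⁻⁴ × 5.429×10⁸ / (1025 × 3970) ≈ 0.026683 m

Δh ≈ 26.7 mm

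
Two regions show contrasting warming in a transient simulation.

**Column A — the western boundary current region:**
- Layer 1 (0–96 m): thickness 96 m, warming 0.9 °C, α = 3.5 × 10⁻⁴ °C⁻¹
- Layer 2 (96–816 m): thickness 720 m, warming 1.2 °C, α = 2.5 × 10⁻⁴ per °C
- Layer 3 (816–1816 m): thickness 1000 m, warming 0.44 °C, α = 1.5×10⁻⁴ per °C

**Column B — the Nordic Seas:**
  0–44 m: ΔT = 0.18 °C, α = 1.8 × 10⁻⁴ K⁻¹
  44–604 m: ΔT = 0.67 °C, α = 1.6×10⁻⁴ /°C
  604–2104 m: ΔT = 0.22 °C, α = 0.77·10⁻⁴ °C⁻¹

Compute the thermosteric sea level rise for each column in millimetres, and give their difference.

A 0–96 m: 0.9 × 96 × 3.5×10⁻⁴ = 0.03024 m
A Layer 2: 1.2 × 720 × 2.5×10⁻⁴ = 0.21600 m
A Layer 3: 1.5×10⁻⁴ × 0.44 × 1000 = 0.06600 m
A total: 0.31224 m
B 44 × 0.18 × 1.8×10⁻⁴ = 0.0014256 m
B Layer 2: 0.67 × 560 × 1.6×10⁻⁴ = 0.060032 m
B 604–2104 m: 0.77×10⁻⁴ × 1500 × 0.22 = 0.02541 m
B total: 0.0868676 m
Difference: 0.31224 − 0.0868676 = 0.2253724 m

Δh_A ≈ 310 mm, Δh_B ≈ 87 mm; difference ≈ 230 mm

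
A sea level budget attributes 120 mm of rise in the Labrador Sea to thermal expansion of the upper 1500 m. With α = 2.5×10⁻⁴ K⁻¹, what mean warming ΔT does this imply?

about 0.320 °C

ΔT = Δh/(αH) = 0.12 / (2.5×10⁻⁴ × 1500) = 0.3200 °C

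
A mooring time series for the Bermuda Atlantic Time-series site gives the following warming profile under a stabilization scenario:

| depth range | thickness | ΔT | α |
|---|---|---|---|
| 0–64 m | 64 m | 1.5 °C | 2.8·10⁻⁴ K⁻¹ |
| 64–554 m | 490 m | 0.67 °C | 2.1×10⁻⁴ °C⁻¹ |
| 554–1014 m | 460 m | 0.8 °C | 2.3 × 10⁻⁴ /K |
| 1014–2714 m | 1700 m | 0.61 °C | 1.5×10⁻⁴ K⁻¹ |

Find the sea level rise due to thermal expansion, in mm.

Δh = 340 mm

Layer 1: 1.5 × 2.8×10⁻⁴ × 64 = 0.02688 m
0.67 × 2.1×10⁻⁴ × 490 = 0.068943 m
0.8 × 460 × 2.3×10⁻⁴ = 0.08464 m
Layer 4: 1700 × 0.61 × 1.5×10⁻⁴ = 0.15555 m
Δh = 0.02688 + 0.068943 + 0.08464 + 0.15555 = 0.336013 m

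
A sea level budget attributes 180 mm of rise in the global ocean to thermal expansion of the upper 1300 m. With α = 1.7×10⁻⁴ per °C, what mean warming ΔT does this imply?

ΔT = Δh/(αH) = 0.18 / (1.7×10⁻⁴ × 1300) ≈ 0.8145 K

ΔT ≈ 0.81 K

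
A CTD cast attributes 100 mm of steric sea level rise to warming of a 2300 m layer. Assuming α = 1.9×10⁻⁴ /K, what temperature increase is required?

ΔT = Δh/(αH) = 0.1 / (1.9×10⁻⁴ × 2300) ≈ 0.2288 °C

ΔT ≈ 0.229 °C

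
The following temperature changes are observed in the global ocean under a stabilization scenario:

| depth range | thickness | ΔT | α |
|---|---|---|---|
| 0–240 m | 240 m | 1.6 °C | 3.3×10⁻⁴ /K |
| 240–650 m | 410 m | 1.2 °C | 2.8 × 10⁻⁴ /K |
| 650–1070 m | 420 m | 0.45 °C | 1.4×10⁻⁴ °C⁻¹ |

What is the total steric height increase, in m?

3.3×10⁻⁴ × 1.6 × 240 = 0.12672 m
Layer 2: 2.8×10⁻⁴ × 410 × 1.2 = 0.13776 m
420 × 1.4×10⁻⁴ × 0.45 = 0.02646 m
Δh = 0.12672 + 0.13776 + 0.02646 = 0.29094 m ≈ 0.291 m

Δh = 0.291 m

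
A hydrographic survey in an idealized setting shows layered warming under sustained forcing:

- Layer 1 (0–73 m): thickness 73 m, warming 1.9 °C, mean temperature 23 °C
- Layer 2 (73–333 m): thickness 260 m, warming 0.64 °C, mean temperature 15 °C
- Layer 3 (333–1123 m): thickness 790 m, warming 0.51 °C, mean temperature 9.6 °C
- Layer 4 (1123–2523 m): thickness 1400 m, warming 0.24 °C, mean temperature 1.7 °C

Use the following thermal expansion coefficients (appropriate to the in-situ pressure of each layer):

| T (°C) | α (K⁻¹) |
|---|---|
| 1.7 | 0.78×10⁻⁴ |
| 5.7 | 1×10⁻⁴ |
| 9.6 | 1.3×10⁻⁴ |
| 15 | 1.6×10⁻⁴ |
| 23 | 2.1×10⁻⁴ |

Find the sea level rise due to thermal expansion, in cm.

13.4 cm

Layer 1 at 23 °C → α = 2.1×10⁻⁴ K⁻¹
Layer 2 at 15 °C → α = 1.6×10⁻⁴ K⁻¹
Layer 3 at 9.6 °C → α = 1.3×10⁻⁴ K⁻¹
Layer 4 at 1.7 °C → α = 0.78×10⁻⁴ K⁻¹
Layer 1: 2.1×10⁻⁴ × 73 × 1.9 = 0.029127 m
260 × 1.6×10⁻⁴ × 0.64 = 0.026624 m
333–1123 m: 790 × 1.3×10⁻⁴ × 0.51 = 0.052377 m
1400 × 0.24 × 0.78×10⁻⁴ = 0.026208 m
Δh = 0.029127 + 0.026624 + 0.052377 + 0.026208 = 0.134336 m ≈ 13.4 cm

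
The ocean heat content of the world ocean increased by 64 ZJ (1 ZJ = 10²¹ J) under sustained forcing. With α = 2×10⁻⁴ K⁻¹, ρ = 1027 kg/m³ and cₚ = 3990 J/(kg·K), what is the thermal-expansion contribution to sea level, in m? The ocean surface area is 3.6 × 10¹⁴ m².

Δh ≈ 0.00868 m

Per unit area: Q = 64×10²¹ / (3.6×10¹⁴) ≈ 1.778×10⁸ J/m²
Δh = αQ/(ρcₚ) = 2×10⁻⁴ × 1.778×10⁸ / (1027 × 3990) ≈ 0.008678 m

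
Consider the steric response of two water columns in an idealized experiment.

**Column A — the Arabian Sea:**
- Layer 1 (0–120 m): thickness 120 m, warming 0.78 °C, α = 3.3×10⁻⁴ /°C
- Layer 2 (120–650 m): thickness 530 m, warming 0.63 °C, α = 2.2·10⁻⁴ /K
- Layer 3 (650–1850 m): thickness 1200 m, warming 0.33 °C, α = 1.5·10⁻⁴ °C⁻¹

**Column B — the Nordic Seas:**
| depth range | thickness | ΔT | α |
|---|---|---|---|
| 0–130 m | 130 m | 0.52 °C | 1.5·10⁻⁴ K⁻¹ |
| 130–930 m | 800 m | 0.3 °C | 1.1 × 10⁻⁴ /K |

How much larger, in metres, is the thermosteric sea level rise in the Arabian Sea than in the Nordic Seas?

A Layer 1: 0.78 × 3.3×10⁻⁴ × 120 = 0.030888 m
A Layer 2: 530 × 2.2×10⁻⁴ × 0.63 = 0.073458 m
A 1.5×10⁻⁴ × 1200 × 0.33 = 0.05940 m
A total: 0.163746 m
B 0.52 × 1.5×10⁻⁴ × 130 = 0.01014 m
B Layer 2: 0.3 × 800 × 1.1×10⁻⁴ = 0.02640 m
B total: 0.03654 m
Difference: 0.163746 − 0.03654 = 0.127206 m

0.127 m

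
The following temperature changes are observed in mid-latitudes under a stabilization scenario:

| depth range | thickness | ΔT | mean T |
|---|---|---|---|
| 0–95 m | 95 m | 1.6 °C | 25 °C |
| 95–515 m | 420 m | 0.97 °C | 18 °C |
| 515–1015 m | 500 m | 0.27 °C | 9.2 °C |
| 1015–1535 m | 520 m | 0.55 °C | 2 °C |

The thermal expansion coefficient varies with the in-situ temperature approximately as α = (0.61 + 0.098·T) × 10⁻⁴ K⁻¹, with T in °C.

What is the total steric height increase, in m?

Δh ≈ 0.187 m

Layer 1: α = (0.61 + 0.098×25)×10⁻⁴ = 3.06×10⁻⁴ K⁻¹
Layer 2: α = (0.61 + 0.098×18)×10⁻⁴ = 2.374×10⁻⁴ K⁻¹
Layer 3: α = (0.61 + 0.098×9.2)×10⁻⁴ = 1.5116×10⁻⁴ K⁻¹
Layer 4: α = (0.61 + 0.098×2)×10⁻⁴ = 0.806×10⁻⁴ K⁻¹
0–95 m: 95 × 3.06×10⁻⁴ × 1.6 = 0.046512 m
Layer 2: 0.97 × 2.374×10⁻⁴ × 420 = 0.09671676 m
0.27 × 1.5116×10⁻⁴ × 500 = 0.0204066 m
1015–1535 m: 0.806×10⁻⁴ × 520 × 0.55 = 0.0230516 m
Δh = 0.046512 + 0.09671676 + 0.0204066 + 0.0230516 = 0.18668696 m ≈ 0.187 m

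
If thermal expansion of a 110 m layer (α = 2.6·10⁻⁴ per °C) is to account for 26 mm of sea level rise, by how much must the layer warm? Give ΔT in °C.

ΔT = Δh/(αH) = 0.026 / (2.6×10⁻⁴ × 110) ≈ 0.9091 °C

about 0.909 °C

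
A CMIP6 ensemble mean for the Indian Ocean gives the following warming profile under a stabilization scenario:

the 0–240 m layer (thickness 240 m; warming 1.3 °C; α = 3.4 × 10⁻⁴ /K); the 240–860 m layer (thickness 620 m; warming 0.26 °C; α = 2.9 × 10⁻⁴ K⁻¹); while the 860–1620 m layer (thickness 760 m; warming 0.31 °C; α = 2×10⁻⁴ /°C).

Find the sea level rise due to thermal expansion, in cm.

0–240 m: 1.3 × 240 × 3.4×10⁻⁴ = 0.10608 m
240–860 m: 620 × 0.26 × 2.9×10⁻⁴ = 0.046748 m
Layer 3: 2×10⁻⁴ × 760 × 0.31 = 0.04712 m
Δh = 0.10608 + 0.046748 + 0.04712 = 0.199948 m

20.0 cm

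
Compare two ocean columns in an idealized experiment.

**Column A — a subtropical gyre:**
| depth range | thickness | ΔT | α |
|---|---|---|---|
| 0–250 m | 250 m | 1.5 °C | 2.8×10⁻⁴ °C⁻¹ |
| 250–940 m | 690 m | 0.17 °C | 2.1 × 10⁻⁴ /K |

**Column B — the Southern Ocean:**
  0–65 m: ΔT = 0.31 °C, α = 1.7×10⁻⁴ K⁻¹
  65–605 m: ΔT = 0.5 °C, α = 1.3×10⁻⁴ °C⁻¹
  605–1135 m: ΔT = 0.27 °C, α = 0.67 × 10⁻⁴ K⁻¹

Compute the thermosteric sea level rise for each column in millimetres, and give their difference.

A 2.8×10⁻⁴ × 1.5 × 250 = 0.10500 m
A 250–940 m: 690 × 0.17 × 2.1×10⁻⁴ = 0.024633 m
A total: 0.129633 m
B Layer 1: 1.7×10⁻⁴ × 0.31 × 65 = 0.0034255 m
B Layer 2: 540 × 0.5 × 1.3×10⁻⁴ = 0.03510 m
B 0.27 × 530 × 0.67×10⁻⁴ = 0.0095877 m
B total: 0.0481132 m
Difference: 0.129633 − 0.0481132 = 0.0815198 m

A: 130 mm; B: 48.1 mm; difference 81.5 mm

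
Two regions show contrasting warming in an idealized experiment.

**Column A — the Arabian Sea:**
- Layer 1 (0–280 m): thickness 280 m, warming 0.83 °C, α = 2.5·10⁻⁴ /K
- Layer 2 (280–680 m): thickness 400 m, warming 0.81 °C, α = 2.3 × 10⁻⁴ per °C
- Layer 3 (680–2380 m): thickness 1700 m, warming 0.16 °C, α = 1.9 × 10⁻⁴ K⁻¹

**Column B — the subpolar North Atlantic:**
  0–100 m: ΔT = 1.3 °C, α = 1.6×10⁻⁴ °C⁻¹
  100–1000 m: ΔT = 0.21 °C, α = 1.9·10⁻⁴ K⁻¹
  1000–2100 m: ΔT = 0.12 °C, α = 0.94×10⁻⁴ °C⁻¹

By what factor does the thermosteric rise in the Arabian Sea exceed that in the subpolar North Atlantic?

a factor of 2.67

A Layer 1: 280 × 0.83 × 2.5×10⁻⁴ = 0.05810 m
A Layer 2: 2.3×10⁻⁴ × 400 × 0.81 = 0.07452 m
A 1700 × 0.16 × 1.9×10⁻⁴ = 0.05168 m
A total: 0.18430 m
B 0–100 m: 1.6×10⁻⁴ × 100 × 1.3 = 0.02080 m
B Layer 2: 900 × 0.21 × 1.9×10⁻⁴ = 0.03591 m
B 1000–2100 m: 1100 × 0.94×10⁻⁴ × 0.12 = 0.012408 m
B total: 0.069118 m
Ratio: 0.18430 / 0.069118 ≈ 2.666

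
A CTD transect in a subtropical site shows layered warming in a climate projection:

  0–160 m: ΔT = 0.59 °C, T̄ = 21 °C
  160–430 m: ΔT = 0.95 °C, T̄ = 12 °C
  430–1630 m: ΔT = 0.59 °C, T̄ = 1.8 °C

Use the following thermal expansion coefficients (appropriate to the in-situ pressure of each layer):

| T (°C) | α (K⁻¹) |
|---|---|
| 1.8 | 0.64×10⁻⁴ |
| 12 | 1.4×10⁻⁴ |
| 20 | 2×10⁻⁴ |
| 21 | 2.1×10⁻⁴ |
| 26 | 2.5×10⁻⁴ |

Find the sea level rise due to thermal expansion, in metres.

Layer 1 at 21 °C → α = 2.1×10⁻⁴ K⁻¹
Layer 2 at 12 °C → α = 1.4×10⁻⁴ K⁻¹
Layer 3 at 1.8 °C → α = 0.64×10⁻⁴ K⁻¹
2.1×10⁻⁴ × 160 × 0.59 = 0.019824 m
Layer 2: 1.4×10⁻⁴ × 0.95 × 270 = 0.03591 m
430–1630 m: 1200 × 0.64×10⁻⁴ × 0.59 = 0.045312 m
Δh = 0.019824 + 0.03591 + 0.045312 = 0.101046 m ≈ 0.101 m

Δh = 0.101 m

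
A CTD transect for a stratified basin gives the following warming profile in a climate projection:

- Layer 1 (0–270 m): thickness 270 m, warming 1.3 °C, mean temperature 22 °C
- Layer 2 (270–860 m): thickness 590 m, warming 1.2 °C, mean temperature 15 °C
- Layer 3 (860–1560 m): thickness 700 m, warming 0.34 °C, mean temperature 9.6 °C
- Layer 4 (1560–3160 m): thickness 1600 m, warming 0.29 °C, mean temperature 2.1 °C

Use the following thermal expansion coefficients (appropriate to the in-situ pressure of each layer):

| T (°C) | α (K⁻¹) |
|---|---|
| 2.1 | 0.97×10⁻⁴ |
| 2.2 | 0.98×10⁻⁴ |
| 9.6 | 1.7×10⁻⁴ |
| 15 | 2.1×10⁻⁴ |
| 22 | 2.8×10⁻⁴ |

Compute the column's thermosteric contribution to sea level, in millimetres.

Layer 1 at 22 °C → α = 2.8×10⁻⁴ K⁻¹
Layer 2 at 15 °C → α = 2.1×10⁻⁴ K⁻¹
Layer 3 at 9.6 °C → α = 1.7×10⁻⁴ K⁻¹
Layer 4 at 2.1 °C → α = 0.97×10⁻⁴ K⁻¹
Layer 1: 1.3 × 270 × 2.8×10⁻⁴ = 0.09828 m
270–860 m: 590 × 1.2 × 2.1×10⁻⁴ = 0.14868 m
1.7×10⁻⁴ × 700 × 0.34 = 0.04046 m
1560–3160 m: 0.97×10⁻⁴ × 0.29 × 1600 = 0.045008 m
Δh = 0.09828 + 0.14868 + 0.04046 + 0.045008 = 0.332428 m ≈ 332 mm

Δh ≈ 332 mm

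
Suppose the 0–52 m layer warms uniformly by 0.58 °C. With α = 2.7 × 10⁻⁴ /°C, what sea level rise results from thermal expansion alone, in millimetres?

Δh = αΔT·H = 2.7×10⁻⁴ × 0.58 × 52 = 0.0081432 m

8.14 mm of thermosteric rise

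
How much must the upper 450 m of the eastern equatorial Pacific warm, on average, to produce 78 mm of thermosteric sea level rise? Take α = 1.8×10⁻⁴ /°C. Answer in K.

ΔT = Δh/(αH) = 0.078 / (1.8×10⁻⁴ × 450) ≈ 0.9630 K

ΔT ≈ 0.96 K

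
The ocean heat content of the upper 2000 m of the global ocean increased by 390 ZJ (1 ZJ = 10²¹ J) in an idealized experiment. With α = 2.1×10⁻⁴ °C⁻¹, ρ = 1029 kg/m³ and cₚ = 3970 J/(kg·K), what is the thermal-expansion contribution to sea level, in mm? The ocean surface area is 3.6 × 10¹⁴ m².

56 mm of thermosteric rise

Per unit area: Q = 390×10²¹ / (3.6×10¹⁴) ≈ 1.083×10⁹ J/m²
Δh = αQ/(ρcₚ) = 2.1×10⁻⁴ × 1.083×10⁹ / (1029 × 3970) ≈ 0.055673 m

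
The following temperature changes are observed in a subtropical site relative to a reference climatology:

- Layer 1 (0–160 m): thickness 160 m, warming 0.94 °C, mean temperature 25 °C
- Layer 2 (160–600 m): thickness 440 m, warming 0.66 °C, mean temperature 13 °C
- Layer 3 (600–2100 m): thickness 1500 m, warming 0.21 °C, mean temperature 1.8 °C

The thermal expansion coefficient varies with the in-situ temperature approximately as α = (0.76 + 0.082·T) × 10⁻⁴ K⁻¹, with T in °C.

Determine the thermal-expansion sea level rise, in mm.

120 mm

Layer 1: α = (0.76 + 0.082×25)×10⁻⁴ = 2.81×10⁻⁴ K⁻¹
Layer 2: α = (0.76 + 0.082×13)×10⁻⁴ = 1.826×10⁻⁴ K⁻¹
Layer 3: α = (0.76 + 0.082×1.8)×10⁻⁴ = 0.9076×10⁻⁴ K⁻¹
Layer 1: 160 × 0.94 × 2.81×10⁻⁴ = 0.0422624 m
1.826×10⁻⁴ × 0.66 × 440 = 0.05302704 m
Layer 3: 1500 × 0.21 × 0.9076×10⁻⁴ = 0.0285894 m
Δh = 0.0422624 + 0.05302704 + 0.0285894 = 0.12387884 m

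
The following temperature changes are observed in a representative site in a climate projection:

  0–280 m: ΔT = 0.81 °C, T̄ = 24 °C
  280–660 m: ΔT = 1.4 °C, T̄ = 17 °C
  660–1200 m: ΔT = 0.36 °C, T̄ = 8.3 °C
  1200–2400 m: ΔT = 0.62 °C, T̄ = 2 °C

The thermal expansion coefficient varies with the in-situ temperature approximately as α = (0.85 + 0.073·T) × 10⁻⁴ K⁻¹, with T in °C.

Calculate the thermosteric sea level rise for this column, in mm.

Δh ≈ 273 mm

Layer 1: α = (0.85 + 0.073×24)×10⁻⁴ = 2.602×10⁻⁴ K⁻¹
Layer 2: α = (0.85 + 0.073×17)×10⁻⁴ = 2.091×10⁻⁴ K⁻¹
Layer 3: α = (0.85 + 0.073×8.3)×10⁻⁴ = 1.4559×10⁻⁴ K⁻¹
Layer 4: α = (0.85 + 0.073×2)×10⁻⁴ = 0.996×10⁻⁴ K⁻¹
Layer 1: 280 × 2.602×10⁻⁴ × 0.81 = 0.05901336 m
2.091×10⁻⁴ × 380 × 1.4 = 0.1112412 m
0.36 × 1.4559×10⁻⁴ × 540 = 0.028302696 m
1200–2400 m: 1200 × 0.996×10⁻⁴ × 0.62 = 0.0741024 m
Δh = 0.05901336 + 0.1112412 + 0.028302696 + 0.0741024 = 0.272659656 m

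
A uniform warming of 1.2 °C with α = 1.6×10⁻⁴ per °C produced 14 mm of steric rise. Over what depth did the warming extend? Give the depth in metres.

H = Δh/(αΔT) = 0.014 / (1.6×10⁻⁴ × 1.2) ≈ 72.92 m

72.9 m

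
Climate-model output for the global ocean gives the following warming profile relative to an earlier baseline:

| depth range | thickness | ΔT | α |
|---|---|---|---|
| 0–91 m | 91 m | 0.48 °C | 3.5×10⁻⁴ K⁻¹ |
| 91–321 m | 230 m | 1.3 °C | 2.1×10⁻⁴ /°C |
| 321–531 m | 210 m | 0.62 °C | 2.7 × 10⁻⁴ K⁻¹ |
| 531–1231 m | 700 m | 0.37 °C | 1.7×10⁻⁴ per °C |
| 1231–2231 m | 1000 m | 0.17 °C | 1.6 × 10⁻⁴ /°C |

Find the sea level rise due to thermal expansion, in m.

0.18 m

0–91 m: 0.48 × 3.5×10⁻⁴ × 91 = 0.015288 m
91–321 m: 2.1×10⁻⁴ × 1.3 × 230 = 0.06279 m
0.62 × 210 × 2.7×10⁻⁴ = 0.035154 m
531–1231 m: 700 × 0.37 × 1.7×10⁻⁴ = 0.04403 m
0.17 × 1000 × 1.6×10⁻⁴ = 0.02720 m
Δh = 0.015288 + 0.06279 + 0.035154 + 0.04403 + 0.02720 = 0.184462 m ≈ 0.18 m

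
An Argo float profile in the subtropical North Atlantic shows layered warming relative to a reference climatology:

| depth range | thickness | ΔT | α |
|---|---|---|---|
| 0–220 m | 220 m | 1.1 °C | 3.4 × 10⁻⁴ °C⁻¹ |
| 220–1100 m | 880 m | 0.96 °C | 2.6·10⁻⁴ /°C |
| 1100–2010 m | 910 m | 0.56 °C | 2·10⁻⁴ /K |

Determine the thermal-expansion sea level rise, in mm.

Layer 1: 3.4×10⁻⁴ × 220 × 1.1 = 0.08228 m
Layer 2: 880 × 0.96 × 2.6×10⁻⁴ = 0.219648 m
1100–2010 m: 2×10⁻⁴ × 910 × 0.56 = 0.10192 m
Δh = 0.08228 + 0.219648 + 0.10192 = 0.403848 m

Δh = 404 mm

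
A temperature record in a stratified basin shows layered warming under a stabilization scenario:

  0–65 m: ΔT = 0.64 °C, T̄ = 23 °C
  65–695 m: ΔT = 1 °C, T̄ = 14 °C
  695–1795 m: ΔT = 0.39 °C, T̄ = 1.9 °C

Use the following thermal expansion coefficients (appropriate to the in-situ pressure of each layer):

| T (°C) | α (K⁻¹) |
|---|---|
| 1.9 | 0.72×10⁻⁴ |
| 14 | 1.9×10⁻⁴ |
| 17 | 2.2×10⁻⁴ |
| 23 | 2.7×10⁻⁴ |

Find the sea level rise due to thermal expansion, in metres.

Layer 1 at 23 °C → α = 2.7×10⁻⁴ K⁻¹
Layer 2 at 14 °C → α = 1.9×10⁻⁴ K⁻¹
Layer 3 at 1.9 °C → α = 0.72×10⁻⁴ K⁻¹
Layer 1: 2.7×10⁻⁴ × 65 × 0.64 = 0.011232 m
Layer 2: 630 × 1 × 1.9×10⁻⁴ = 0.11970 m
Layer 3: 0.72×10⁻⁴ × 1100 × 0.39 = 0.030888 m
Δh = 0.011232 + 0.11970 + 0.030888 = 0.16182 m ≈ 0.162 m

0.162 m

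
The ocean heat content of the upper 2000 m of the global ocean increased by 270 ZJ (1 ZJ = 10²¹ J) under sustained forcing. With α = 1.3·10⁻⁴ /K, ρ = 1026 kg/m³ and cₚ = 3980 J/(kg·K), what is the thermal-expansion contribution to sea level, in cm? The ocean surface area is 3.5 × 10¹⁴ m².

Δh = 2.46 cm

Per unit area: Q = 270×10²¹ / (3.5×10¹⁴) ≈ 7.714×10⁸ J/m²
Δh = αQ/(ρcₚ) = 1.3×10⁻⁴ × 7.714×10⁸ / (1026 × 3980) ≈ 0.024558 m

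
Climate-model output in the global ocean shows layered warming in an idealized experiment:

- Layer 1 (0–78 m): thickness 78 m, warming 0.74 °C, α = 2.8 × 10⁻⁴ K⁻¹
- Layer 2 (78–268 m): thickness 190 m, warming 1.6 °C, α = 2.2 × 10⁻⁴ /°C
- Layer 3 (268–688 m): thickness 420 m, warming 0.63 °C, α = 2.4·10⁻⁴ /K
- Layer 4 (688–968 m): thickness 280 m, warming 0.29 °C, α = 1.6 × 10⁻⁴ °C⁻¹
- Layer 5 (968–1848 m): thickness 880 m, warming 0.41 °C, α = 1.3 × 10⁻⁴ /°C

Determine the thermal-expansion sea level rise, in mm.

Δh ≈ 206 mm

78 × 0.74 × 2.8×10⁻⁴ = 0.0161616 m
78–268 m: 2.2×10⁻⁴ × 190 × 1.6 = 0.06688 m
Layer 3: 2.4×10⁻⁴ × 420 × 0.63 = 0.063504 m
Layer 4: 280 × 0.29 × 1.6×10⁻⁴ = 0.012992 m
Layer 5: 1.3×10⁻⁴ × 0.41 × 880 = 0.046904 m
Δh = 0.0161616 + 0.06688 + 0.063504 + 0.012992 + 0.046904 = 0.2064416 m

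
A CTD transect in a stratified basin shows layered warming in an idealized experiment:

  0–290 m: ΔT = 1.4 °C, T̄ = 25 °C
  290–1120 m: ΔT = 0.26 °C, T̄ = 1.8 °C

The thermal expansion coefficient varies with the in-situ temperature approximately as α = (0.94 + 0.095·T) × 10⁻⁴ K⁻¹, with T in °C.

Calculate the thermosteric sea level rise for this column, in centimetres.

Δh = 16 cm

Layer 1: α = (0.94 + 0.095×25)×10⁻⁴ = 3.315×10⁻⁴ K⁻¹
Layer 2: α = (0.94 + 0.095×1.8)×10⁻⁴ = 1.111×10⁻⁴ K⁻¹
Layer 1: 3.315×10⁻⁴ × 1.4 × 290 = 0.134589 m
1.111×10⁻⁴ × 0.26 × 830 = 0.02397538 m
Δh = 0.134589 + 0.02397538 = 0.15856438 m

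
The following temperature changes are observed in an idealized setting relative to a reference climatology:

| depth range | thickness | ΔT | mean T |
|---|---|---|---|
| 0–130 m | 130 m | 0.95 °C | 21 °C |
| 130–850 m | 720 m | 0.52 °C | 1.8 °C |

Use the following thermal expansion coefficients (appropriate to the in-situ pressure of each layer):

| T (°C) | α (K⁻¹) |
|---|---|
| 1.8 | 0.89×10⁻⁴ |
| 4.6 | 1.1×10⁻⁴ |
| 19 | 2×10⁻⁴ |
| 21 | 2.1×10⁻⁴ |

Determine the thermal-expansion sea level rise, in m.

about 0.059 m

Layer 1 at 21 °C → α = 2.1×10⁻⁴ K⁻¹
Layer 2 at 1.8 °C → α = 0.89×10⁻⁴ K⁻¹
Layer 1: 0.95 × 2.1×10⁻⁴ × 130 = 0.025935 m
Layer 2: 720 × 0.52 × 0.89×10⁻⁴ = 0.0333216 m
Δh = 0.025935 + 0.0333216 = 0.0592566 m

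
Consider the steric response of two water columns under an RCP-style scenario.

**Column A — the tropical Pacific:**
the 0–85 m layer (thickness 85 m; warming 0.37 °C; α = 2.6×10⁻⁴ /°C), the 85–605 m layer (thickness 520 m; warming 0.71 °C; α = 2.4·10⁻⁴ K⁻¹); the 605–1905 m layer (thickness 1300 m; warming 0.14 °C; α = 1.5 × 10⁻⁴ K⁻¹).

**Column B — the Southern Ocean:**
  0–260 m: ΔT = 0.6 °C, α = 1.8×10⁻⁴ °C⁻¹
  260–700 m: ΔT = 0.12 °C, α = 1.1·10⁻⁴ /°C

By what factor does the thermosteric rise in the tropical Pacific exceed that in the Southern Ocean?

A 0.37 × 85 × 2.6×10⁻⁴ = 0.008177 m
A 85–605 m: 2.4×10⁻⁴ × 0.71 × 520 = 0.088608 m
A 605–1905 m: 0.14 × 1.5×10⁻⁴ × 1300 = 0.02730 m
A total: 0.124085 m
B 0–260 m: 1.8×10⁻⁴ × 260 × 0.6 = 0.02808 m
B 1.1×10⁻⁴ × 0.12 × 440 = 0.005808 m
B total: 0.033888 m
Ratio: 0.124085 / 0.033888 ≈ 3.662

a factor of 3.66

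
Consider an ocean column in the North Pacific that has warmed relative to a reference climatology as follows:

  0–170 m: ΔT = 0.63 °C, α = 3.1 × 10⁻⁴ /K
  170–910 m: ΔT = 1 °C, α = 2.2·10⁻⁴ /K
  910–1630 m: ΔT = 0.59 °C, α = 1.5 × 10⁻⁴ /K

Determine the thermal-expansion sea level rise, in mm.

170 × 3.1×10⁻⁴ × 0.63 = 0.033201 m
170–910 m: 740 × 2.2×10⁻⁴ × 1 = 0.16280 m
Layer 3: 720 × 0.59 × 1.5×10⁻⁴ = 0.06372 m
Δh = 0.033201 + 0.16280 + 0.06372 = 0.259721 m

Δh = 260 mm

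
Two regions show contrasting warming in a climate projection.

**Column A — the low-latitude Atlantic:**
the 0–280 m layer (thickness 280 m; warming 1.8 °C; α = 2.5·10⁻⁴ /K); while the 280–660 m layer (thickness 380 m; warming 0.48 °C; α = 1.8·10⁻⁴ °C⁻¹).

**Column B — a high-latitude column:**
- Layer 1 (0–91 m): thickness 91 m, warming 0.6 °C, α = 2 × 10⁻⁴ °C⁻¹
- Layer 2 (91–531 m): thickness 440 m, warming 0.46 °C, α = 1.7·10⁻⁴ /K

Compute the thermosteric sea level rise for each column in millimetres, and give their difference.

Δh_A ≈ 159 mm, Δh_B ≈ 45.3 mm; difference ≈ 114 mm

A Layer 1: 2.5×10⁻⁴ × 280 × 1.8 = 0.12600 m
A 0.48 × 380 × 1.8×10⁻⁴ = 0.032832 m
A total: 0.158832 m
B 0–91 m: 0.6 × 91 × 2×10⁻⁴ = 0.01092 m
B 0.46 × 440 × 1.7×10⁻⁴ = 0.034408 m
B total: 0.045328 m
Difference: 0.158832 − 0.045328 = 0.113504 m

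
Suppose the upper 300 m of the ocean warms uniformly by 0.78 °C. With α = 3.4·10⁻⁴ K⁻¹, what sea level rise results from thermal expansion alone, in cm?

Δh = αΔT·H = 3.4×10⁻⁴ × 0.78 × 300 = 0.07956 m

Δh = 8.0 cm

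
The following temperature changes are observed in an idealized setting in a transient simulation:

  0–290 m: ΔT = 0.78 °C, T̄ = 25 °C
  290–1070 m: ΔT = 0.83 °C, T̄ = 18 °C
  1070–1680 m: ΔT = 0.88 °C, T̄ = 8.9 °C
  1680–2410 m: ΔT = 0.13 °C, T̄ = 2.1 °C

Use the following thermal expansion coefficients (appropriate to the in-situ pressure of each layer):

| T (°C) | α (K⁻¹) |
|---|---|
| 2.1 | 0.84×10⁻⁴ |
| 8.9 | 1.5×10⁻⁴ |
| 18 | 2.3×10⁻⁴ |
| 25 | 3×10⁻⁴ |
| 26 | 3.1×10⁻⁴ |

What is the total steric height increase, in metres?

0.31 m

Layer 1 at 25 °C → α = 3×10⁻⁴ K⁻¹
Layer 2 at 18 °C → α = 2.3×10⁻⁴ K⁻¹
Layer 3 at 8.9 °C → α = 1.5×10⁻⁴ K⁻¹
Layer 4 at 2.1 °C → α = 0.84×10⁻⁴ K⁻¹
Layer 1: 3×10⁻⁴ × 290 × 0.78 = 0.06786 m
Layer 2: 780 × 2.3×10⁻⁴ × 0.83 = 0.148902 m
1070–1680 m: 0.88 × 1.5×10⁻⁴ × 610 = 0.08052 m
Layer 4: 0.84×10⁻⁴ × 730 × 0.13 = 0.0079716 m
Δh = 0.06786 + 0.148902 + 0.08052 + 0.0079716 = 0.3052536 m ≈ 0.31 m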